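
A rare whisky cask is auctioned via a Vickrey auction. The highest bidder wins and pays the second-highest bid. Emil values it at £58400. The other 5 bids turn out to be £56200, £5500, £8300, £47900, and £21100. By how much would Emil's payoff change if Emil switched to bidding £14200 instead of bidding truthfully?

Change in payoff: -£2200.

The highest competing bid is £56200.
Bidding truthfully at £58400: Emil has the top bid, wins, and pays the second-highest bid £56200. Payoff = £58400 − £56200 = £2200.
Bidding £14200: the top bid is £56200 (a rival), so Emil loses. Payoff = £0.
Change = £0 − £2200 = -£2200.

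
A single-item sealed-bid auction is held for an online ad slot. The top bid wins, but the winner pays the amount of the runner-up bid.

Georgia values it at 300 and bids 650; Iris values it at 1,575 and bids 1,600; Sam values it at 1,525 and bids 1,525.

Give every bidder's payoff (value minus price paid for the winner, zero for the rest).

Sorted high to low: Iris 1,600, then Sam 1,525, then Georgia 650.
Iris has the top bid and wins; the price is the second-highest bid, 1,525.
Iris's payoff = 1,575 − 1,525 = 50. All other bidders lose, so their payoff is 0.

Georgia 0, Iris 50, Sam 0.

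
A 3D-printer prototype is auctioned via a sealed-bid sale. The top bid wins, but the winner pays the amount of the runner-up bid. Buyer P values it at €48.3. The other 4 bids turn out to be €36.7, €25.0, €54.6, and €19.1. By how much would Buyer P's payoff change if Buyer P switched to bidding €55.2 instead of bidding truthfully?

Payoff change: -€6.3.

The highest competing bid is €54.6.
Bidding truthfully at €48.3: the top bid is €54.6 (a rival), so Buyer P loses. Payoff = €0.0.
Bidding €55.2: Buyer P has the top bid, wins, and pays the second-highest bid €54.6. Payoff = €48.3 − €54.6 = -€6.3.
Change = -€6.3 − €0.0 = -€6.3.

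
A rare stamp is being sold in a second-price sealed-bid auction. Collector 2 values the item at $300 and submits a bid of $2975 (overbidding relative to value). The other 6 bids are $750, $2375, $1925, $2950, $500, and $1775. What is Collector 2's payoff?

Highest competing bid: $2950.
Collector 2's bid $2975 is the highest overall, so Collector 2 wins and pays the second-highest bid, $2950.
Payoff = value − price = $300 − $2950 = -$2650.

Payoff = -$2650.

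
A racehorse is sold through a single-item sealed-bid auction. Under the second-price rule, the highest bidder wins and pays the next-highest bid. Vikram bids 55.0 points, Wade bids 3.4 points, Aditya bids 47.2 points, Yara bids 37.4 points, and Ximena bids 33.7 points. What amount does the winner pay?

47.2 points

Bids in descending order: Vikram 55.0 points; Aditya 47.2 points; Yara 37.4 points; Ximena 33.7 points; Wade 3.4 points.
Vikram has the highest bid, so Vikram wins.
The second-highest bid is 47.2 points, so that is what Vikram pays.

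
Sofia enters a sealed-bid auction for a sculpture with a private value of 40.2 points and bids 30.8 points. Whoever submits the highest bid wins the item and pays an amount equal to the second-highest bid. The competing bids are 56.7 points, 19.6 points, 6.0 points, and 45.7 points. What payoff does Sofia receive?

Payoff = 0.0 points.

Highest competing bid: 56.7 points.
Sofia's bid 30.8 points is not the highest, so Sofia loses, pays nothing, and earns zero payoff.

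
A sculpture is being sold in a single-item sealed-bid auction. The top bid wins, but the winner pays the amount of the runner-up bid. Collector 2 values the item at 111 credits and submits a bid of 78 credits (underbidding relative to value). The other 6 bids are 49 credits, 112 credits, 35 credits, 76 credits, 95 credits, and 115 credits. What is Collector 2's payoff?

Highest competing bid: 115 credits.
Collector 2's bid 78 credits is not the highest, so Collector 2 loses, pays nothing, and earns zero payoff.

0 credits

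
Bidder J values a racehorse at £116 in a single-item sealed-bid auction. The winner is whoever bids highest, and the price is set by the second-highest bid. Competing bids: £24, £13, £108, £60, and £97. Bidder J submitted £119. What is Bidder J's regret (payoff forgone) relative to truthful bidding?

The highest competing bid is £108.
Bidding truthfully at £116: Bidder J has the top bid, wins, and pays the second-highest bid £108. Payoff = £116 − £108 = £8.
Bidding £119: Bidder J has the top bid, wins, and pays the second-highest bid £108. Payoff = £116 − £108 = £8.
Regret = truthful payoff − actual payoff = £8 − £8 = £0.

Regret: £0.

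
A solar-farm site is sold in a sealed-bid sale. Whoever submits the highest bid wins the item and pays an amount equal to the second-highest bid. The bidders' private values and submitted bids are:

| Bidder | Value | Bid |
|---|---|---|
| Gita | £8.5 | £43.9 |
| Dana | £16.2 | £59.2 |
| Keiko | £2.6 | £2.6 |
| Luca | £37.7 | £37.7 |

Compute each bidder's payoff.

Sorted high to low: Dana £59.2; Gita £43.9; Luca £37.7; Keiko £2.6.
Dana has the top bid and wins; the price is the second-highest bid, £43.9.
Dana's payoff = £16.2 − £43.9 = -£27.7. All other bidders lose, so their payoff is 0.

Payoffs: Gita £0.0, Dana -£27.7, Keiko £0.0, Luca £0.0.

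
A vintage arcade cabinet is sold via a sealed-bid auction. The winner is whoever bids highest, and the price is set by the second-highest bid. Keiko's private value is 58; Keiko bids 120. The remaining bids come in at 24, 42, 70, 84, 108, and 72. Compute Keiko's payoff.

Payoff = -50.

Highest competing bid: 108.
Keiko's bid 120 is the highest overall, so Keiko wins and pays the second-highest bid, 108.
Payoff = value − price = 58 − 108 = -50.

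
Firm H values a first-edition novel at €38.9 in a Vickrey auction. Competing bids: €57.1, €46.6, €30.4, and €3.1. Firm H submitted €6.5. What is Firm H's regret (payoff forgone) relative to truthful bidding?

The highest competing bid is €57.1.
Bidding truthfully at €38.9: the top bid is €57.1 (a rival), so Firm H loses. Payoff = €0.0.
Bidding €6.5: the top bid is €57.1 (a rival), so Firm H loses. Payoff = €0.0.
Regret = truthful payoff − actual payoff = €0.0 − €0.0 = €0.0.
The bid only affects whether you win, not the price — here both bids land on the same side of the top rival bid, so the deviation is payoff-neutral.

Regret: €0.0.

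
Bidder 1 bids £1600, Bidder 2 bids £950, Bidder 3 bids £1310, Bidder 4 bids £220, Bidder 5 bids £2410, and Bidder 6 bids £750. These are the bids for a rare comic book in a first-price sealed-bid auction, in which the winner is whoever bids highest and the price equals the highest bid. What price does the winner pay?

Bids in descending order: Bidder 5 £2410 > Bidder 1 £1600 > Bidder 3 £1310 > Bidder 2 £950 > Bidder 6 £750 > Bidder 4 £220.
Bidder 5 is the highest bidder, so Bidder 5 wins.
Under the first-price rule, the price is the highest bid: £2410.

£2410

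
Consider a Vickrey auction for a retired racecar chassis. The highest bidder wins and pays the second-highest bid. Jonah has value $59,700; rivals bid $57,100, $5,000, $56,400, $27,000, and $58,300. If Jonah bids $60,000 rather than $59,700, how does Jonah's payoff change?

Change in payoff: $0.

The highest competing bid is $58,300.
Bidding truthfully at $59,700: Jonah has the top bid, wins, and pays the second-highest bid $58,300. Payoff = $59,700 − $58,300 = $1,400.
Bidding $60,000: Jonah has the top bid, wins, and pays the second-highest bid $58,300. Payoff = $59,700 − $58,300 = $1,400.
Change = $1,400 − $1,400 = $0.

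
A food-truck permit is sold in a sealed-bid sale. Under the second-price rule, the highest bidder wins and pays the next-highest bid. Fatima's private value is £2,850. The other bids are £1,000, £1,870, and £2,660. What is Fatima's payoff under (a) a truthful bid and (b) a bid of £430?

Truthful: £190; alternative: £0.

The highest competing bid is £2,660.
Bidding truthfully at £2,850: Fatima has the top bid, wins, and pays the second-highest bid £2,660. Payoff = £2,850 − £2,660 = £190.
Bidding £430: the top bid is £2,660 (a rival), so Fatima loses. Payoff = £0.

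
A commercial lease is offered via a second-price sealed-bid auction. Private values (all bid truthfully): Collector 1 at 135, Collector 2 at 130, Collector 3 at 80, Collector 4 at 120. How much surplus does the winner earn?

Ordered from highest: Collector 1 135 > Collector 2 130 > Collector 4 120 > Collector 3 80.
Collector 1 wins with the top bid and pays the second-highest, 130.
Surplus = 135 − 130 = 5.

5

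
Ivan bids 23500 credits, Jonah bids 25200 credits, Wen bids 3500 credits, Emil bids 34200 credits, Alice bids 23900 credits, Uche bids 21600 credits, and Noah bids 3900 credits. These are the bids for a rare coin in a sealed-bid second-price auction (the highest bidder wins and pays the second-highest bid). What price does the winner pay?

25200 credits

Ranking the bids: Emil 34200 credits, then Jonah 25200 credits, then Alice 23900 credits, then Ivan 23500 credits, then Uche 21600 credits, then Noah 3900 credits, then Wen 3500 credits.
Emil is the highest bidder, so Emil wins.
Under the second-price rule, the price is the second-highest bid: 25200 credits.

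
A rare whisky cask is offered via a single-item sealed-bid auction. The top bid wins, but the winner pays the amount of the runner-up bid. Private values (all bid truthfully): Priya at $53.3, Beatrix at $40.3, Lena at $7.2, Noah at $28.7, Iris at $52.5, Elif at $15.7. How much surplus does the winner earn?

Sorted high to low: Priya $53.3 > Iris $52.5 > Beatrix $40.3 > Noah $28.7 > Elif $15.7 > Lena $7.2.
Priya wins with the top bid and pays the second-highest, $52.5.
Surplus = $53.3 − $52.5 = $0.8.

Surplus = $0.8.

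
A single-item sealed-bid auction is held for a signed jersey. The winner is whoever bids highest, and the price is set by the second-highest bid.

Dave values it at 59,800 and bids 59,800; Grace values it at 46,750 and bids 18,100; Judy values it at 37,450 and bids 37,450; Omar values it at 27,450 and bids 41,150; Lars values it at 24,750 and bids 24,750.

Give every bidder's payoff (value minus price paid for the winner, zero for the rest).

Payoffs: Dave 18,650, Grace 0, Judy 0, Omar 0, Lars 0.

Sorted high to low: Dave 59,800; Omar 41,150; Judy 37,450; Lars 24,750; Grace 18,100.
Dave has the top bid and wins; the price is the second-highest bid, 41,150.
Dave's payoff = 59,800 − 41,150 = 18,650. All other bidders lose, so their payoff is 0.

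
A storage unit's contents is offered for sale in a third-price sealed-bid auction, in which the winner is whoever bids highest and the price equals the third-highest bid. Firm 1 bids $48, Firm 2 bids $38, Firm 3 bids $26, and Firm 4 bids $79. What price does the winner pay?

$38

Ranking the bids: Firm 4 $79; Firm 1 $48; Firm 2 $38; Firm 3 $26.
Firm 4 is the highest bidder, so Firm 4 wins.
Under the third-price rule, the price is the third-highest bid: $38.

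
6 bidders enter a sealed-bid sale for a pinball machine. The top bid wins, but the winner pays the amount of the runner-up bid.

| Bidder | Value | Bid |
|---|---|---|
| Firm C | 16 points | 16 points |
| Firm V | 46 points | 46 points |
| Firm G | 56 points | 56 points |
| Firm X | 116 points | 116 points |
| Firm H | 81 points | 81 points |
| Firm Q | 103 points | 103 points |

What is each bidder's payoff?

Firm C 0 points, Firm V 0 points, Firm G 0 points, Firm X 13 points, Firm H 0 points, Firm Q 0 points.

Ranking the bids: Firm X 116 points, then Firm Q 103 points, then Firm H 81 points, then Firm G 56 points, then Firm V 46 points, then Firm C 16 points.
Firm X has the top bid and wins; the price is the second-highest bid, 103 points.
Firm X's payoff = 116 points − 103 points = 13 points. All other bidders lose, so their payoff is 0.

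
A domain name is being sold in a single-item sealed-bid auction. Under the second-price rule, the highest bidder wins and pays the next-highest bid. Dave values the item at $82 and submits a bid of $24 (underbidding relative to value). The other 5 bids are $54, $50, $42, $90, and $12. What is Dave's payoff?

Payoff = $0.

Highest competing bid: $90.
Dave's bid $24 is not the highest, so Dave loses, pays nothing, and earns zero payoff.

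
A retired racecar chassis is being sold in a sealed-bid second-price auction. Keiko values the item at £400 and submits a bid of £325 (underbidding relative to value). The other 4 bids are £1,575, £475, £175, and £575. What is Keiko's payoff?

Highest competing bid: £1,575.
Keiko's bid £325 is not the highest, so Keiko loses, pays nothing, and earns zero payoff.

£0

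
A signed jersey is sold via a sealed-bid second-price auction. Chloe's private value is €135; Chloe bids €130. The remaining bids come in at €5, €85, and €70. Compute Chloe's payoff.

Highest competing bid: €85.
Chloe's bid €130 is the highest overall, so Chloe wins and pays the second-highest bid, €85.
Payoff = value − price = €135 − €85 = €50.

€50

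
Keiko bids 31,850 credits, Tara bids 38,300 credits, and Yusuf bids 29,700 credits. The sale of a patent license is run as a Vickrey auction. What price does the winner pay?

Ordered from highest: Tara 38,300 credits; Keiko 31,850 credits; Yusuf 29,700 credits.
Tara has the highest bid, so Tara wins.
The second-highest bid is 31,850 credits, so that is what Tara pays.

31,850 credits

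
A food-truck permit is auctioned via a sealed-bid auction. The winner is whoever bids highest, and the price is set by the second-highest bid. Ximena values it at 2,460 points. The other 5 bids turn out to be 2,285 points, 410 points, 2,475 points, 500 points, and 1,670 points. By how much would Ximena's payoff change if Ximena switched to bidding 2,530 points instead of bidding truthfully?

The highest competing bid is 2,475 points.
Bidding truthfully at 2,460 points: the top bid is 2,475 points (a rival), so Ximena loses. Payoff = 0 points.
Bidding 2,530 points: Ximena has the top bid, wins, and pays the second-highest bid 2,475 points. Payoff = 2,460 points − 2,475 points = -15 points.
Change = -15 points − 0 points = -15 points.
Deviating from a truthful bid can only lose payoff in a second-price auction — never gain.

-15 points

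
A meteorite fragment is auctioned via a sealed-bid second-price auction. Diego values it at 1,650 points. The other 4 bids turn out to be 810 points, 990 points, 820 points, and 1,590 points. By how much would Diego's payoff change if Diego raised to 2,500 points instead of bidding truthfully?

Change in payoff: 0 points.

The highest competing bid is 1,590 points.
Bidding truthfully at 1,650 points: Diego has the top bid, wins, and pays the second-highest bid 1,590 points. Payoff = 1,650 points − 1,590 points = 60 points.
Bidding 2,500 points: Diego has the top bid, wins, and pays the second-highest bid 1,590 points. Payoff = 1,650 points − 1,590 points = 60 points.
Change = 60 points − 60 points = 0 points.
The bid only affects whether you win, not the price — here both bids land on the same side of the top rival bid, so the deviation is payoff-neutral.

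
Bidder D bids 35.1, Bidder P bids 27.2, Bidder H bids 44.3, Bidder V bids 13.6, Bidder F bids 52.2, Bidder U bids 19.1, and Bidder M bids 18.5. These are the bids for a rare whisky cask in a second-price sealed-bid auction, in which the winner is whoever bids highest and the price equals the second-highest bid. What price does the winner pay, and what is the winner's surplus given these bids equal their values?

Ranking the bids: Bidder F 52.2; Bidder H 44.3; Bidder D 35.1; Bidder P 27.2; Bidder U 19.1; Bidder M 18.5; Bidder V 13.6.
Bidder F is the highest bidder, so Bidder F wins.
Under the second-price rule, the price is the second-highest bid: 44.3.
Surplus = 52.2 − 44.3 = 7.9.

Price 44.3; surplus 7.9.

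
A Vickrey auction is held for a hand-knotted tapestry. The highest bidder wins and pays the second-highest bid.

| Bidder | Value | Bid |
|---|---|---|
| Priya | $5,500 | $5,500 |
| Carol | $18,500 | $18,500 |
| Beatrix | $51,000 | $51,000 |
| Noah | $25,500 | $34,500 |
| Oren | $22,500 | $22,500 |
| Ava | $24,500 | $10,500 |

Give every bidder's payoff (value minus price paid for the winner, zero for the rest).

Sorted high to low: Beatrix $51,000 > Noah $34,500 > Oren $22,500 > Carol $18,500 > Ava $10,500 > Priya $5,500.
Beatrix has the top bid and wins; the price is the second-highest bid, $34,500.
Beatrix's payoff = $51,000 − $34,500 = $16,500. All other bidders lose, so their payoff is 0.

Payoffs: Priya $0, Carol $0, Beatrix $16,500, Noah $0, Oren $0, Ava $0.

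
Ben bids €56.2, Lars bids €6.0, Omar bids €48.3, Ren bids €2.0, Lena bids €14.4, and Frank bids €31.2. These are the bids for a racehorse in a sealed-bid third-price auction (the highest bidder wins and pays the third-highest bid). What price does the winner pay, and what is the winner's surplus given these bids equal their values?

Price €31.2; surplus €25.0.

Bids in descending order: Ben €56.2; Omar €48.3; Frank €31.2; Lena €14.4; Lars €6.0; Ren €2.0.
Ben is the highest bidder, so Ben wins.
Under the third-price rule, the price is the third-highest bid: €31.2.
Surplus = €56.2 − €31.2 = €25.0.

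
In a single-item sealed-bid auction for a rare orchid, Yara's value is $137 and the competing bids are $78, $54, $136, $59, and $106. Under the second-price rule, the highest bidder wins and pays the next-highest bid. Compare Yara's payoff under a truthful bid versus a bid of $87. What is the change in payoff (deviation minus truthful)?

The highest competing bid is $136.
Bidding truthfully at $137: Yara has the top bid, wins, and pays the second-highest bid $136. Payoff = $137 − $136 = $1.
Bidding $87: the top bid is $136 (a rival), so Yara loses. Payoff = $0.
Change = $0 − $1 = -$1.
Deviating from a truthful bid can only lose payoff in a second-price auction — never gain.

Payoff change: -$1.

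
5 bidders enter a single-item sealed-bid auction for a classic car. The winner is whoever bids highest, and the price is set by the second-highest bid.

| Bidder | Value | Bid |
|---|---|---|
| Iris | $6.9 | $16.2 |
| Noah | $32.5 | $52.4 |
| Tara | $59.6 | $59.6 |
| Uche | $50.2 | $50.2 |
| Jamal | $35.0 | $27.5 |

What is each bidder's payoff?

Ranking the bids: Tara $59.6 > Noah $52.4 > Uche $50.2 > Jamal $27.5 > Iris $16.2.
Tara has the top bid and wins; the price is the second-highest bid, $52.4.
Tara's payoff = $59.6 − $52.4 = $7.2. All other bidders lose, so their payoff is 0.

Payoffs: Iris $0.0, Noah $0.0, Tara $7.2, Uche $0.0, Jamal $0.0.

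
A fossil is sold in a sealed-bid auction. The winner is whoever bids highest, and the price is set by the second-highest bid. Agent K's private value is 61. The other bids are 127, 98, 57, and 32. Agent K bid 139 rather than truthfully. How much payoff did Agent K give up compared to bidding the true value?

Regret: 66.

The highest competing bid is 127.
Bidding truthfully at 61: the top bid is 127 (a rival), so Agent K loses. Payoff = 0.
Bidding 139: Agent K has the top bid, wins, and pays the second-highest bid 127. Payoff = 61 − 127 = -66.
Regret = truthful payoff − actual payoff = 0 − -66 = 66.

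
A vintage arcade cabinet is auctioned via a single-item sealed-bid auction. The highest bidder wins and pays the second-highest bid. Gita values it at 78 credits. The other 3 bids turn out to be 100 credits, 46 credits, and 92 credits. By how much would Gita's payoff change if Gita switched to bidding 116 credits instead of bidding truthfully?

-22 credits

The highest competing bid is 100 credits.
Bidding truthfully at 78 credits: the top bid is 100 credits (a rival), so Gita loses. Payoff = 0 credits.
Bidding 116 credits: Gita has the top bid, wins, and pays the second-highest bid 100 credits. Payoff = 78 credits − 100 credits = -22 credits.
Change = -22 credits − 0 credits = -22 credits.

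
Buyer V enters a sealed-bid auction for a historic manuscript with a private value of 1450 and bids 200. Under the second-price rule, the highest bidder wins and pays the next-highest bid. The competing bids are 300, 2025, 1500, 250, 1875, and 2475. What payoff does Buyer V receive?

Highest competing bid: 2475.
Buyer V's bid 200 is not the highest, so Buyer V loses, pays nothing, and earns zero payoff.

Payoff = 0.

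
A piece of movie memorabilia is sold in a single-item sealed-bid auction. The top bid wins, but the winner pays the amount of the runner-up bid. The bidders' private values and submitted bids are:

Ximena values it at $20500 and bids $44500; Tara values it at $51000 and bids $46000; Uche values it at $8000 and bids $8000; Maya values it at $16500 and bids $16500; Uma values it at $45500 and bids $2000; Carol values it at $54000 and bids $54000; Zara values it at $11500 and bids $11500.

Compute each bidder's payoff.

Payoffs: Ximena $0, Tara $0, Uche $0, Maya $0, Uma $0, Carol $8000, Zara $0.

Ranking the bids: Carol $54000, then Tara $46000, then Ximena $44500, then Maya $16500, then Zara $11500, then Uche $8000, then Uma $2000.
Carol has the top bid and wins; the price is the second-highest bid, $46000.
Carol's payoff = $54000 − $46000 = $8000. All other bidders lose, so their payoff is 0.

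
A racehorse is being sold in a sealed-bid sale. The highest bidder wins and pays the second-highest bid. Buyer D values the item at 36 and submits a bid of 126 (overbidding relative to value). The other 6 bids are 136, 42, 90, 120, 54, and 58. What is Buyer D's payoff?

Payoff = 0.

Highest competing bid: 136.
Buyer D's bid 126 is not the highest, so Buyer D loses, pays nothing, and earns zero payoff.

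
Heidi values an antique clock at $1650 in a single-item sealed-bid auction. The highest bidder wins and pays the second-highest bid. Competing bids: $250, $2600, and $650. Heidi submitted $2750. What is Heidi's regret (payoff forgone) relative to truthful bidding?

The highest competing bid is $2600.
Bidding truthfully at $1650: the top bid is $2600 (a rival), so Heidi loses. Payoff = $0.
Bidding $2750: Heidi has the top bid, wins, and pays the second-highest bid $2600. Payoff = $1650 − $2600 = -$950.
Regret = truthful payoff − actual payoff = $0 − -$950 = $950.

$950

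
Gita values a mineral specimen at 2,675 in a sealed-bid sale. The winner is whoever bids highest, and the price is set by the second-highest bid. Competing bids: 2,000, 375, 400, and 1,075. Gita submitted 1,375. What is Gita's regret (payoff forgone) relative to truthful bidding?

Payoff forgone: 675.

The highest competing bid is 2,000.
Bidding truthfully at 2,675: Gita has the top bid, wins, and pays the second-highest bid 2,000. Payoff = 2,675 − 2,000 = 675.
Bidding 1,375: the top bid is 2,000 (a rival), so Gita loses. Payoff = 0.
Regret = truthful payoff − actual payoff = 675 − 0 = 675.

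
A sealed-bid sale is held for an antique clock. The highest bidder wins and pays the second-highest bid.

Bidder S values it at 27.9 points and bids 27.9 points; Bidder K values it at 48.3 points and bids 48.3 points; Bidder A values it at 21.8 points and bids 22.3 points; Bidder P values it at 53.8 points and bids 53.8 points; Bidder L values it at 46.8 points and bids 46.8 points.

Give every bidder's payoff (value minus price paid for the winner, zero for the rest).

Ranking the bids: Bidder P 53.8 points; Bidder K 48.3 points; Bidder L 46.8 points; Bidder S 27.9 points; Bidder A 22.3 points.
Bidder P has the top bid and wins; the price is the second-highest bid, 48.3 points.
Bidder P's payoff = 53.8 points − 48.3 points = 5.5 points. All other bidders lose, so their payoff is 0.

Bidder S 0.0 points, Bidder K 0.0 points, Bidder A 0.0 points, Bidder P 5.5 points, Bidder L 0.0 points.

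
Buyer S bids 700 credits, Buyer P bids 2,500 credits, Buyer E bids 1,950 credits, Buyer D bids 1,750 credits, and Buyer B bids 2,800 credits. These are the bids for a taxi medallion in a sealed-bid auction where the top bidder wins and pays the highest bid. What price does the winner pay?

Price paid: 2,800 credits.

Ordered from highest: Buyer B 2,800 credits; Buyer P 2,500 credits; Buyer E 1,950 credits; Buyer D 1,750 credits; Buyer S 700 credits.
Buyer B is the highest bidder, so Buyer B wins.
Under the first-price rule, the price is the highest bid: 2,800 credits.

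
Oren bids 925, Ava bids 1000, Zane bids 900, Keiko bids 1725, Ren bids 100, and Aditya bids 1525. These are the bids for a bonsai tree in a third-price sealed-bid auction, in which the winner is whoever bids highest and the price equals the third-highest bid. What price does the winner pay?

Sorted high to low: Keiko 1725 > Aditya 1525 > Ava 1000 > Oren 925 > Zane 900 > Ren 100.
Keiko is the highest bidder, so Keiko wins.
Under the third-price rule, the price is the third-highest bid: 1000.

Price paid: 1000.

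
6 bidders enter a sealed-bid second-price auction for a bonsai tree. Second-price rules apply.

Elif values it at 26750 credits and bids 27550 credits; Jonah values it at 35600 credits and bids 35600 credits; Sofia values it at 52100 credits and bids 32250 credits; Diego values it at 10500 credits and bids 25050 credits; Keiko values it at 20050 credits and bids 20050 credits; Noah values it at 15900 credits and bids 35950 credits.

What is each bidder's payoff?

Elif 0 credits, Jonah 0 credits, Sofia 0 credits, Diego 0 credits, Keiko 0 credits, Noah -19700 credits.

Bids in descending order: Noah 35950 credits; Jonah 35600 credits; Sofia 32250 credits; Elif 27550 credits; Diego 25050 credits; Keiko 20050 credits.
Noah has the top bid and wins; the price is the second-highest bid, 35600 credits.
Noah's payoff = 15900 credits − 35600 credits = -19700 credits. All other bidders lose, so their payoff is 0.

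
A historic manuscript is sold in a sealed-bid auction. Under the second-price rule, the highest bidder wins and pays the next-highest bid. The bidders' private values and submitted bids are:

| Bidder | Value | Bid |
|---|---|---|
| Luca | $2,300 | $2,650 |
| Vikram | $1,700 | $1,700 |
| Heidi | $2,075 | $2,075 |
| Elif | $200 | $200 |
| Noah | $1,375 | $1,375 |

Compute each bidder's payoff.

Bids in descending order: Luca $2,650, then Heidi $2,075, then Vikram $1,700, then Noah $1,375, then Elif $200.
Luca has the top bid and wins; the price is the second-highest bid, $2,075.
Luca's payoff = $2,300 − $2,075 = $225. All other bidders lose, so their payoff is 0.

Luca $225, Vikram $0, Heidi $0, Elif $0, Noah $0.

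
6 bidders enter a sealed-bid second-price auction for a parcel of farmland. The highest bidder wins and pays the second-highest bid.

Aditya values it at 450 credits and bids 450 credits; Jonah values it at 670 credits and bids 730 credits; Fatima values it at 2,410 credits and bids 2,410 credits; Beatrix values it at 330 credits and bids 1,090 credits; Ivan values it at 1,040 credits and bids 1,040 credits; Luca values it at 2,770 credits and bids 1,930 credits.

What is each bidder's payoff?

Aditya 0 credits, Jonah 0 credits, Fatima 480 credits, Beatrix 0 credits, Ivan 0 credits, Luca 0 credits.

Sorted high to low: Fatima 2,410 credits; Luca 1,930 credits; Beatrix 1,090 credits; Ivan 1,040 credits; Jonah 730 credits; Aditya 450 credits.
Fatima has the top bid and wins; the price is the second-highest bid, 1,930 credits.
Fatima's payoff = 2,410 credits − 1,930 credits = 480 credits. All other bidders lose, so their payoff is 0.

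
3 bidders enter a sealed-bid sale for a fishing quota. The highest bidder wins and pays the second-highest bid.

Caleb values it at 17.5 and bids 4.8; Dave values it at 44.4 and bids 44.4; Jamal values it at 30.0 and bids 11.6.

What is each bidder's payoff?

Payoffs: Caleb 0.0, Dave 32.8, Jamal 0.0.

Sorted high to low: Dave 44.4, then Jamal 11.6, then Caleb 4.8.
Dave has the top bid and wins; the price is the second-highest bid, 11.6.
Dave's payoff = 44.4 − 11.6 = 32.8. All other bidders lose, so their payoff is 0.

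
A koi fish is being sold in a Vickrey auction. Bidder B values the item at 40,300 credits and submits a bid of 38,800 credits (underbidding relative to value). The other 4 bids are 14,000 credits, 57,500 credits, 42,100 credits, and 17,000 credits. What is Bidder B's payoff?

Highest competing bid: 57,500 credits.
Bidder B's bid 38,800 credits is not the highest, so Bidder B loses, pays nothing, and earns zero payoff.

Payoff = 0 credits.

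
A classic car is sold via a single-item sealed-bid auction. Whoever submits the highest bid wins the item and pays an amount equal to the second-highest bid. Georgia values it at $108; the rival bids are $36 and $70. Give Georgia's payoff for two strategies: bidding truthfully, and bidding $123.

Truthful: $38; alternative: $38.

The highest competing bid is $70.
Bidding truthfully at $108: Georgia has the top bid, wins, and pays the second-highest bid $70. Payoff = $108 − $70 = $38.
Bidding $123: Georgia has the top bid, wins, and pays the second-highest bid $70. Payoff = $108 − $70 = $38.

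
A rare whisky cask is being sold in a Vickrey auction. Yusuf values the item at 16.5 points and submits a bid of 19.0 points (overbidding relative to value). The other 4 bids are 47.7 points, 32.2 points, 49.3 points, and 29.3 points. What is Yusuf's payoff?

Yusuf's payoff: 0.0 points.

Highest competing bid: 49.3 points.
Yusuf's bid 19.0 points is not the highest, so Yusuf loses, pays nothing, and earns zero payoff.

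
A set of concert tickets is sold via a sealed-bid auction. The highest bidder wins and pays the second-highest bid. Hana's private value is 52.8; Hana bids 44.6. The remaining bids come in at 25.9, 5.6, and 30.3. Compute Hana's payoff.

Highest competing bid: 30.3.
Hana's bid 44.6 is the highest overall, so Hana wins and pays the second-highest bid, 30.3.
Payoff = value − price = 52.8 − 30.3 = 22.5.

Payoff = 22.5.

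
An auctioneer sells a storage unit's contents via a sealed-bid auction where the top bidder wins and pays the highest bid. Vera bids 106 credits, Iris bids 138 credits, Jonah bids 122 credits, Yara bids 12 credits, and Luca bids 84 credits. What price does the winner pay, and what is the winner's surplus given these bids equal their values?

The winner pays 138 credits for a surplus of 0 credits.

Sorted high to low: Iris 138 credits > Jonah 122 credits > Vera 106 credits > Luca 84 credits > Yara 12 credits.
Iris is the highest bidder, so Iris wins.
Under the first-price rule, the price is the highest bid: 138 credits.
Surplus = 138 credits − 138 credits = 0 credits.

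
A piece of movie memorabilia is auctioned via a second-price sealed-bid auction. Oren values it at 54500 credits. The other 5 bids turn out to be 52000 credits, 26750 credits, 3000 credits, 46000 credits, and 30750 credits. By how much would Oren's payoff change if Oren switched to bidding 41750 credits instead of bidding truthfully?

The highest competing bid is 52000 credits.
Bidding truthfully at 54500 credits: Oren has the top bid, wins, and pays the second-highest bid 52000 credits. Payoff = 54500 credits − 52000 credits = 2500 credits.
Bidding 41750 credits: the top bid is 52000 credits (a rival), so Oren loses. Payoff = 0 credits.
Change = 0 credits − 2500 credits = -2500 credits.
Deviating from a truthful bid can only lose payoff in a second-price auction — never gain.

Change in payoff: -2500 credits.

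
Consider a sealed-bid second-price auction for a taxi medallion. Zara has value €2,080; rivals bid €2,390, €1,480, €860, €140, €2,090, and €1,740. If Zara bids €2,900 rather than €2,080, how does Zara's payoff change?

-€310

The highest competing bid is €2,390.
Bidding truthfully at €2,080: the top bid is €2,390 (a rival), so Zara loses. Payoff = €0.
Bidding €2,900: Zara has the top bid, wins, and pays the second-highest bid €2,390. Payoff = €2,080 − €2,390 = -€310.
Change = -€310 − €0 = -€310.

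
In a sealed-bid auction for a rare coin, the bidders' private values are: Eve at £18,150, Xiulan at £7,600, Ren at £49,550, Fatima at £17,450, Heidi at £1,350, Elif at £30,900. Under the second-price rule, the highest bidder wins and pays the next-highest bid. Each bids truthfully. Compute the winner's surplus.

Surplus = £18,650.

Ordered from highest: Ren £49,550; Elif £30,900; Eve £18,150; Fatima £17,450; Xiulan £7,600; Heidi £1,350.
Ren wins with the top bid and pays the second-highest, £30,900.
Surplus = £49,550 − £30,900 = £18,650.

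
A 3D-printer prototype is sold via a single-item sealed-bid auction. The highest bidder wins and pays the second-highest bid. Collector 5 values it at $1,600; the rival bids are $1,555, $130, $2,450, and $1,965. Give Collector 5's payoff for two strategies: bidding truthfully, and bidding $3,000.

Truthful: $0; alternative: -$850.

The highest competing bid is $2,450.
Bidding truthfully at $1,600: the top bid is $2,450 (a rival), so Collector 5 loses. Payoff = $0.
Bidding $3,000: Collector 5 has the top bid, wins, and pays the second-highest bid $2,450. Payoff = $1,600 − $2,450 = -$850.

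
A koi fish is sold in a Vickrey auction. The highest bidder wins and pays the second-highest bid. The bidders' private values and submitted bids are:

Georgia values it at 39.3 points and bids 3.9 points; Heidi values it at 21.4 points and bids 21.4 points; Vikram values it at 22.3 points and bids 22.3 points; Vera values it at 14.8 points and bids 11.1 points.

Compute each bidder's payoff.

Georgia 0.0 points, Heidi 0.0 points, Vikram 0.9 points, Vera 0.0 points.

Bids in descending order: Vikram 22.3 points; Heidi 21.4 points; Vera 11.1 points; Georgia 3.9 points.
Vikram has the top bid and wins; the price is the second-highest bid, 21.4 points.
Vikram's payoff = 22.3 points − 21.4 points = 0.9 points. All other bidders lose, so their payoff is 0.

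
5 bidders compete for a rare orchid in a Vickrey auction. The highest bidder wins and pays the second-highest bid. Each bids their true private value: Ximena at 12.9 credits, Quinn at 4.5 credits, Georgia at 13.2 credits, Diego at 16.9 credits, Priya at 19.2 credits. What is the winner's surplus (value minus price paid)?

Winner's surplus: 2.3 credits.

Sorted high to low: Priya 19.2 credits; Diego 16.9 credits; Georgia 13.2 credits; Ximena 12.9 credits; Quinn 4.5 credits.
Priya wins with the top bid and pays the second-highest, 16.9 credits.
Surplus = 19.2 credits − 16.9 credits = 2.3 credits.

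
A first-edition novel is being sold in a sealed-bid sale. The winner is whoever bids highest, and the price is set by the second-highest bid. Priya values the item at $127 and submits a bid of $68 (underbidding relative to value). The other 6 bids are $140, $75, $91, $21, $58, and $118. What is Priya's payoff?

Highest competing bid: $140.
Priya's bid $68 is not the highest, so Priya loses, pays nothing, and earns zero payoff.

$0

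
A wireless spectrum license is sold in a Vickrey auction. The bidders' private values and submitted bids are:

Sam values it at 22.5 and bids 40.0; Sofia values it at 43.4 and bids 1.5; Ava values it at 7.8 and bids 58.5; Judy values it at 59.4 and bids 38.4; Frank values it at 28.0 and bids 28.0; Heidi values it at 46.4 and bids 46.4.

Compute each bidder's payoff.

Sorted high to low: Ava 58.5; Heidi 46.4; Sam 40.0; Judy 38.4; Frank 28.0; Sofia 1.5.
Ava has the top bid and wins; the price is the second-highest bid, 46.4.
Ava's payoff = 7.8 − 46.4 = -38.6. All other bidders lose, so their payoff is 0.

Payoffs: Sam 0.0, Sofia 0.0, Ava -38.6, Judy 0.0, Frank 0.0, Heidi 0.0.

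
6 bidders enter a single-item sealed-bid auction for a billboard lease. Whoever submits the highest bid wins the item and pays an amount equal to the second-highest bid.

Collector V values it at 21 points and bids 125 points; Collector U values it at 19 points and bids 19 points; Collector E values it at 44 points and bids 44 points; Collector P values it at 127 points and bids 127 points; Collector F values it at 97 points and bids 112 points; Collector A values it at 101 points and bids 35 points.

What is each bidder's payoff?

Ranking the bids: Collector P 127 points > Collector V 125 points > Collector F 112 points > Collector E 44 points > Collector A 35 points > Collector U 19 points.
Collector P has the top bid and wins; the price is the second-highest bid, 125 points.
Collector P's payoff = 127 points − 125 points = 2 points. All other bidders lose, so their payoff is 0.

Collector V 0 points, Collector U 0 points, Collector E 0 points, Collector P 2 points, Collector F 0 points, Collector A 0 points.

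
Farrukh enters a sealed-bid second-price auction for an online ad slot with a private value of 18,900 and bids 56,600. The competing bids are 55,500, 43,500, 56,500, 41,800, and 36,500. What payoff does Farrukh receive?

Highest competing bid: 56,500.
Farrukh's bid 56,600 is the highest overall, so Farrukh wins and pays the second-highest bid, 56,500.
Payoff = value − price = 18,900 − 56,500 = -37,600.
Overbidding won the item at a price above value — truthful bidding would have avoided this loss.

Payoff = -37,600.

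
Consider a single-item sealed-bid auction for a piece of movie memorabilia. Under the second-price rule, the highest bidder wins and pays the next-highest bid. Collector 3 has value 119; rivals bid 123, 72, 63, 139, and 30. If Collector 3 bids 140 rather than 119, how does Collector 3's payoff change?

The highest competing bid is 139.
Bidding truthfully at 119: the top bid is 139 (a rival), so Collector 3 loses. Payoff = 0.
Bidding 140: Collector 3 has the top bid, wins, and pays the second-highest bid 139. Payoff = 119 − 139 = -20.
Change = -20 − 0 = -20.

-20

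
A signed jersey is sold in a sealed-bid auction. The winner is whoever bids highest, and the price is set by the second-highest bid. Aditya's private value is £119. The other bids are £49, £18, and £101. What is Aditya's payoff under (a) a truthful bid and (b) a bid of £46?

The highest competing bid is £101.
Bidding truthfully at £119: Aditya has the top bid, wins, and pays the second-highest bid £101. Payoff = £119 − £101 = £18.
Bidding £46: the top bid is £101 (a rival), so Aditya loses. Payoff = £0.
Deviating from a truthful bid can only lose payoff in a second-price auction — never gain.

Truthful: £18; alternative: £0.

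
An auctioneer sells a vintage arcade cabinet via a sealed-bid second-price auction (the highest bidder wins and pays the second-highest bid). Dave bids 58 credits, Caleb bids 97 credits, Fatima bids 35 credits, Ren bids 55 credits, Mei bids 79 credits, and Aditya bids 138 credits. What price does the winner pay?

Ranking the bids: Aditya 138 credits, then Caleb 97 credits, then Mei 79 credits, then Dave 58 credits, then Ren 55 credits, then Fatima 35 credits.
Aditya is the highest bidder, so Aditya wins.
Under the second-price rule, the price is the second-highest bid: 97 credits.

Price paid: 97 credits.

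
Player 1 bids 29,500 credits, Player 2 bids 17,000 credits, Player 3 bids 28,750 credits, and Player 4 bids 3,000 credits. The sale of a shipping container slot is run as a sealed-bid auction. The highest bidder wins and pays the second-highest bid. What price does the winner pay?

The winner pays 28,750 credits.

Bids in descending order: Player 1 29,500 credits, then Player 3 28,750 credits, then Player 2 17,000 credits, then Player 4 3,000 credits.
Player 1 has the highest bid, so Player 1 wins.
The second-highest bid is 28,750 credits, so that is what Player 1 pays.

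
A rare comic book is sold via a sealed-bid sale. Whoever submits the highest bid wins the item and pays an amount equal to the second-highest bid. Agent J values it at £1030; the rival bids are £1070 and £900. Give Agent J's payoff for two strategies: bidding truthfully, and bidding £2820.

The highest competing bid is £1070.
Bidding truthfully at £1030: the top bid is £1070 (a rival), so Agent J loses. Payoff = £0.
Bidding £2820: Agent J has the top bid, wins, and pays the second-highest bid £1070. Payoff = £1030 − £1070 = -£40.

Truthful: £0; alternative: -£40.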